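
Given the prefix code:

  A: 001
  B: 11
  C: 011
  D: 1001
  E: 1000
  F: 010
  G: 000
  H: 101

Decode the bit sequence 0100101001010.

FFDF

Read left to right; each codeword is recognised as soon as it completes (prefix code):
  010→F | 010→F | 1001→D | 010→F
Decoded message: FFDF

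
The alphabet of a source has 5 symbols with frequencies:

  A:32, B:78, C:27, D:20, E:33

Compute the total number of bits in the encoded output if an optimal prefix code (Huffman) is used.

Merge the two smallest weights repeatedly:
merge D(20) and C(27): 47
merge A(32) and E(33): 65
merge 47 and 65: 112
merge B(78) and 112: 190
Total encoded bits = sum of merged weights = 47 + 65 + 112 + 190 = 414.

414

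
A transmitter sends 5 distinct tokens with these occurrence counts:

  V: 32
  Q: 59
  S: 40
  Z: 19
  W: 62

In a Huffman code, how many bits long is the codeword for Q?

Huffman merges, smallest pair first:
combine Z(19), V(32) → 51
combine S(40), 51 → 91
combine Q(59), W(62) → 121
combine 91, 121 → 212
The subtree containing Q is merged 2 times, so code length = 2.

2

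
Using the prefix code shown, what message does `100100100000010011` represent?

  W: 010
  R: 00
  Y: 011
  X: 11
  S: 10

Read left to right; each codeword is recognised as soon as it completes (prefix code):
  10→S | 010→W | 010→W | 00→R | 00→R | 010→W | 011→Y
Decoded message: SWWRRWY

SWWRRWY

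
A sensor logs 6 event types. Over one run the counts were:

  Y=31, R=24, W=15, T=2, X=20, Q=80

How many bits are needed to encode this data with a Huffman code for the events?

Build the Huffman tree bottom-up:
combine T(2), W(15) → 17
combine 17, X(20) → 37
combine R(24), Y(31) → 55
combine 37, 55 → 92
combine Q(80), 92 → 172
The encoded length is the sum of every internal node's weight: 17 + 37 + 55 + 92 + 172 = 373 bits.

373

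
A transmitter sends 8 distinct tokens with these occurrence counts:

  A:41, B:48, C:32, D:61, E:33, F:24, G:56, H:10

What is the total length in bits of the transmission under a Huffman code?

Greedily combine the two least-frequent nodes:
combine H(10), F(24) → 34
combine C(32), E(33) → 65
combine 34, A(41) → 75
combine B(48), G(56) → 104
combine D(61), 65 → 126
combine 75, 104 → 179
combine 126, 179 → 305
The encoded length is the sum of every internal node's weight: 34 + 65 + 75 + 104 + 126 + 179 + 305 = 888 bits.

888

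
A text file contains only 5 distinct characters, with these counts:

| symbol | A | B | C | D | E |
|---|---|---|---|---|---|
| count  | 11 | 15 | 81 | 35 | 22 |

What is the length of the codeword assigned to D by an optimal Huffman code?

Huffman merges, smallest pair first:
combine A(11), B(15) → 26
combine E(22), 26 → 48
combine D(35), 48 → 83
combine C(81), 83 → 164
D's leaf is at depth 2, giving a 2-bit codeword.

2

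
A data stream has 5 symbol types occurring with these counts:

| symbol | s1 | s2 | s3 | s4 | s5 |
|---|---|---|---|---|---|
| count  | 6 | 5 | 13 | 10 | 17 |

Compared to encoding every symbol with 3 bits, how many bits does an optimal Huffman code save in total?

Fixed-length: 3 bits × 51 symbols = 153 bits.
Huffman merges:
combine s2(5), s1(6) → 11
combine s4(10), 11 → 21
combine s3(13), s5(17) → 30
combine 21, 30 → 51
Huffman total = 11 + 21 + 30 + 51 = 113 bits.
Saving = 153 − 113 = 40 bits.

40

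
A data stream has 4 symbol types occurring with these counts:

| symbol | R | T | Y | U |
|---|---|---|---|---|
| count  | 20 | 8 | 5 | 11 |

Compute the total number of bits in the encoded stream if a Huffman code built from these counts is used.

Greedily combine the two least-frequent nodes:
merge Y(5) and T(8): 13
merge U(11) and 13: 24
merge R(20) and 24: 44
Each symbol's bit-cost is frequency × depth; summing gives 81 bits (equivalently 13 + 24 + 44).

81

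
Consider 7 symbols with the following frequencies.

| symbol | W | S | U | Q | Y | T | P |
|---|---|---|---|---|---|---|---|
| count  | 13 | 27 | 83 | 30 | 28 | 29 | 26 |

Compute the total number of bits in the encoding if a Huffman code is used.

Greedily combine the two least-frequent nodes:
W(13) + P(26) → 39
S(27) + Y(28) → 55
T(29) + Q(30) → 59
39 + 55 → 94
59 + U(83) → 142
94 + 142 → 236
The encoded length is the sum of every internal node's weight: 39 + 55 + 59 + 94 + 142 + 236 = 625 bits.

625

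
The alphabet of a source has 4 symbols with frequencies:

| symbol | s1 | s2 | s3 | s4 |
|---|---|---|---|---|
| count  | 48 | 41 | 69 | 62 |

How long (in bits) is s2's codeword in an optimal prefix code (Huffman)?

Huffman merges, smallest pair first:
combine s2(41), s1(48) → 89
combine s4(62), s3(69) → 131
combine 89, 131 → 220
s2's leaf is at depth 2, giving a 2-bit codeword.

2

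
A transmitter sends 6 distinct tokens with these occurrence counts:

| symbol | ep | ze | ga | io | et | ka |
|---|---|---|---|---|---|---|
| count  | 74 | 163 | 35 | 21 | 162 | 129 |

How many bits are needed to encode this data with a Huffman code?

Greedily combine the two least-frequent nodes:
combine io(21), ga(35) → 56
combine 56, ep(74) → 130
combine ka(129), 130 → 259
combine et(162), ze(163) → 325
combine 259, 325 → 584
The encoded length is the sum of every internal node's weight: 56 + 130 + 259 + 325 + 584 = 1354 bits.

1354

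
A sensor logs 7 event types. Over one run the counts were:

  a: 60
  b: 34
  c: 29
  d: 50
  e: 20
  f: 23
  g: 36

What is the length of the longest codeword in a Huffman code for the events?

4

Merge the two lowest-weight nodes at each step:
merge e(20) and f(23): 43
merge c(29) and b(34): 63
merge g(36) and 43: 79
merge d(50) and a(60): 110
merge 63 and 79: 142
merge 110 and 142: 252
The rarest symbols sit at the bottom; the longest codeword is 4 bits.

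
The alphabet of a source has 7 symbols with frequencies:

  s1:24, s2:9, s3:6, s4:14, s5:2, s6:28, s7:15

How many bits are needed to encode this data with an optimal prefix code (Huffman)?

250

Build the Huffman tree bottom-up:
s5(2) + s3(6) → 8
8 + s2(9) → 17
s4(14) + s7(15) → 29
17 + s1(24) → 41
s6(28) + 29 → 57
41 + 57 → 98
The encoded length is the sum of every internal node's weight: 8 + 17 + 29 + 41 + 57 + 98 = 250 bits.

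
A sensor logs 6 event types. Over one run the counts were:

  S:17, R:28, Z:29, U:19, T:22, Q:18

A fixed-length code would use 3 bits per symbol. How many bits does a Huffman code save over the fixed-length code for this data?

Fixed-length: 3 bits × 133 symbols = 399 bits.
Huffman merges:
S(17) + Q(18) → 35
U(19) + T(22) → 41
R(28) + Z(29) → 57
35 + 41 → 76
57 + 76 → 133
Huffman total = 35 + 41 + 57 + 76 + 133 = 342 bits.
Saving = 399 − 342 = 57 bits.

57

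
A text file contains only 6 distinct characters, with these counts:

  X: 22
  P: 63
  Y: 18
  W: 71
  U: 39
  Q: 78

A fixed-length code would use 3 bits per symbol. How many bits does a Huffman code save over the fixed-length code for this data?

172

Fixed-length: 3 bits × 291 symbols = 873 bits.
Huffman merges:
combine Y(18), X(22) → 40
combine U(39), 40 → 79
combine P(63), W(71) → 134
combine Q(78), 79 → 157
combine 134, 157 → 291
Huffman total = 40 + 79 + 134 + 157 + 291 = 701 bits.
Saving = 873 − 701 = 172 bits.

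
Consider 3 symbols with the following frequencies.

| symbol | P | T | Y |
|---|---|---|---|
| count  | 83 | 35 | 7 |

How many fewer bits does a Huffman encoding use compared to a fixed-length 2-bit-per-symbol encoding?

Fixed-length: 2 bits × 125 symbols = 250 bits.
Huffman merges:
combine Y(7), T(35) → 42
combine 42, P(83) → 125
Huffman total = 42 + 125 = 167 bits.
Saving = 250 − 167 = 83 bits.

83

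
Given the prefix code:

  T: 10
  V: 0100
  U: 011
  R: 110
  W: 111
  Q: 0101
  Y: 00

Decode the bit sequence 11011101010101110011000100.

RWQQRUYV

Read left to right; each codeword is recognised as soon as it completes (prefix code):
  110→R | 111→W | 0101→Q | 0101→Q | 110→R | 011→U | 00→Y | 0100→V
Decoded message: RWQQRUYV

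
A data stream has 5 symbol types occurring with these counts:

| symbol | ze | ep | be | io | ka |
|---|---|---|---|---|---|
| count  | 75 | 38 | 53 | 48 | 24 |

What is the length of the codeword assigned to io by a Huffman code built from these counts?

2

Build the tree from the bottom:
merge ka(24) and ep(38): 62
merge io(48) and be(53): 101
merge 62 and ze(75): 137
merge 101 and 137: 238
io sits 2 levels below the root, so its codeword is 2 bits.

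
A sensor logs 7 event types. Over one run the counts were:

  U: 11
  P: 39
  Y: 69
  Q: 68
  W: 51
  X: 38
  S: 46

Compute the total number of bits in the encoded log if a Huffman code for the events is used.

878

Build the Huffman tree bottom-up:
combine U(11), X(38) → 49
combine P(39), S(46) → 85
combine 49, W(51) → 100
combine Q(68), Y(69) → 137
combine 85, 100 → 185
combine 137, 185 → 322
The encoded length is the sum of every internal node's weight: 49 + 85 + 100 + 137 + 185 + 322 = 878 bits.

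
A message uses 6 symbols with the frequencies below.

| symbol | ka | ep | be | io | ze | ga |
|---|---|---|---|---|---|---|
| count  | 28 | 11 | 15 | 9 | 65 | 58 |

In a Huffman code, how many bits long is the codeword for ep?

Huffman merges, smallest pair first:
combine io(9), ep(11) → 20
combine be(15), 20 → 35
combine ka(28), 35 → 63
combine ga(58), 63 → 121
combine ze(65), 121 → 186
ep's leaf is at depth 5, giving a 5-bit codeword.

5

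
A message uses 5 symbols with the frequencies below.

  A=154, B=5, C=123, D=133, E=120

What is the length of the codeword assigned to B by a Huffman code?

Build the tree from the bottom:
B(5) + E(120) → 125
C(123) + 125 → 248
D(133) + A(154) → 287
248 + 287 → 535
B's leaf is at depth 3, giving a 3-bit codeword.

3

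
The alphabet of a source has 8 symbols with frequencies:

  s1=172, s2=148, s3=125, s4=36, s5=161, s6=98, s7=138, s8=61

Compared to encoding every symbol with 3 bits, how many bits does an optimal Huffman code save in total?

75

Fixed-length: 3 bits × 939 symbols = 2817 bits.
Huffman merges:
combine s4(36), s8(61) → 97
combine 97, s6(98) → 195
combine s3(125), s7(138) → 263
combine s2(148), s5(161) → 309
combine s1(172), 195 → 367
combine 263, 309 → 572
combine 367, 572 → 939
Huffman total = 97 + 195 + 263 + 309 + 367 + 572 + 939 = 2742 bits.
Saving = 2817 − 2742 = 75 bits.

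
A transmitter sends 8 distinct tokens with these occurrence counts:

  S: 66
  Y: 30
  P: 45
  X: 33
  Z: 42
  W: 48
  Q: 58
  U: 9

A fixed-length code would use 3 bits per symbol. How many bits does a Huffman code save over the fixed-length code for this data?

27

Fixed-length: 3 bits × 331 symbols = 993 bits.
Huffman merges:
combine U(9), Y(30) → 39
combine X(33), 39 → 72
combine Z(42), P(45) → 87
combine W(48), Q(58) → 106
combine S(66), 72 → 138
combine 87, 106 → 193
combine 138, 193 → 331
Huffman total = 39 + 72 + 87 + 106 + 138 + 193 + 331 = 966 bits.
Saving = 993 − 966 = 27 bits.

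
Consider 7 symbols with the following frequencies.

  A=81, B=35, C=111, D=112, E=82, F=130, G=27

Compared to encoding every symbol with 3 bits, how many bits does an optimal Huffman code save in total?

180

Fixed-length: 3 bits × 578 symbols = 1734 bits.
Huffman merges:
combine G(27), B(35) → 62
combine 62, A(81) → 143
combine E(82), C(111) → 193
combine D(112), F(130) → 242
combine 143, 193 → 336
combine 242, 336 → 578
Huffman total = 62 + 143 + 193 + 242 + 336 + 578 = 1554 bits.
Saving = 1734 − 1554 = 180 bits.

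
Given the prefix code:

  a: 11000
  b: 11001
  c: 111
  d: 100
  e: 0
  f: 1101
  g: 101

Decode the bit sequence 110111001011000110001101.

fbeaaf

Read left to right; each codeword is recognised as soon as it completes (prefix code):
  1101→f | 11001→b | 0→e | 11000→a | 11000→a | 1101→f
Decoded message: fbeaaf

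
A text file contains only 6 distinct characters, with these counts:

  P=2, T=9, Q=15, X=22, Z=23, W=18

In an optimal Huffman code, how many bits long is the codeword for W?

Repeatedly merge the two smallest:
P(2) + T(9) → 11
11 + Q(15) → 26
W(18) + X(22) → 40
Z(23) + 26 → 49
40 + 49 → 89
W's leaf is at depth 2, giving a 2-bit codeword.

2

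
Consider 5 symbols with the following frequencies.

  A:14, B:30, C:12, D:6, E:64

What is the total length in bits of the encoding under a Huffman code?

238

Build the Huffman tree bottom-up:
combine D(6), C(12) → 18
combine A(14), 18 → 32
combine B(30), 32 → 62
combine 62, E(64) → 126
The encoded length is the sum of every internal node's weight: 18 + 32 + 62 + 126 = 238 bits.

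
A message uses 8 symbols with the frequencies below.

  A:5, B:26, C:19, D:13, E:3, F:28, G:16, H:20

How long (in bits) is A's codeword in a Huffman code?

5

Huffman merges, smallest pair first:
E(3) + A(5) → 8
8 + D(13) → 21
G(16) + C(19) → 35
H(20) + 21 → 41
B(26) + F(28) → 54
35 + 41 → 76
54 + 76 → 130
The subtree containing A is merged 5 times, so code length = 5.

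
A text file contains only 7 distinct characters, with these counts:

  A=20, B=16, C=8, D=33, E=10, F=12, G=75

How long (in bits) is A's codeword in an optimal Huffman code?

Repeatedly merge the two smallest:
C(8) + E(10) → 18
F(12) + B(16) → 28
18 + A(20) → 38
28 + D(33) → 61
38 + 61 → 99
G(75) + 99 → 174
A's leaf is at depth 3, giving a 3-bit codeword.

3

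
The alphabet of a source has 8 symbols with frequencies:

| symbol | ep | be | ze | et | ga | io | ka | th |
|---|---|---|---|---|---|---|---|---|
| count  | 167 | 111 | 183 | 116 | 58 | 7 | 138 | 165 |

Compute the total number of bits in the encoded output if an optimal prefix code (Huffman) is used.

Merge the two smallest weights repeatedly:
io(7) + ga(58) → 65
65 + be(111) → 176
et(116) + ka(138) → 254
th(165) + ep(167) → 332
176 + ze(183) → 359
254 + 332 → 586
359 + 586 → 945
Total encoded bits = sum of merged weights = 65 + 176 + 254 + 332 + 359 + 586 + 945 = 2717.

2717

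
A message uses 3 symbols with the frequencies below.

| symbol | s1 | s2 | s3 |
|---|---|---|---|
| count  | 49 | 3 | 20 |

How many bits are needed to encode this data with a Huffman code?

Merge the two smallest weights repeatedly:
s2(3) + s3(20) → 23
23 + s1(49) → 72
Total encoded bits = sum of merged weights = 23 + 72 = 95.

95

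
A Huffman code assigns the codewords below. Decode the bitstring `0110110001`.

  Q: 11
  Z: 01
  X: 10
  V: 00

ZXQVZ

Read left to right; each codeword is recognised as soon as it completes (prefix code):
  01→Z | 10→X | 11→Q | 00→V | 01→Z
Decoded message: ZXQVZ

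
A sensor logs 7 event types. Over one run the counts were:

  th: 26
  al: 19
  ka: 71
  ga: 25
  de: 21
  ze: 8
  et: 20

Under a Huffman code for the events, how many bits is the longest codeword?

Merge the two lowest-weight nodes at each step:
merge ze(8) and al(19): 27
merge et(20) and de(21): 41
merge ga(25) and th(26): 51
merge 27 and 41: 68
merge 51 and 68: 119
merge ka(71) and 119: 190
Maximum depth reached is 4.

4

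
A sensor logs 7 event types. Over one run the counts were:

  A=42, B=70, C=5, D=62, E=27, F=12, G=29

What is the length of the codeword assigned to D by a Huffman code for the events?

Build the tree from the bottom:
combine C(5), F(12) → 17
combine 17, E(27) → 44
combine G(29), A(42) → 71
combine 44, D(62) → 106
combine B(70), 71 → 141
combine 106, 141 → 247
D sits 2 levels below the root, so its codeword is 2 bits.

2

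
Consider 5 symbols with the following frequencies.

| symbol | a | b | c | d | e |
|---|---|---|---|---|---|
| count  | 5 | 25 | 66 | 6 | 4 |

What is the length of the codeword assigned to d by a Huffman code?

Build the tree from the bottom:
e(4) + a(5) → 9
d(6) + 9 → 15
15 + b(25) → 40
40 + c(66) → 106
d sits 3 levels below the root, so its codeword is 3 bits.

3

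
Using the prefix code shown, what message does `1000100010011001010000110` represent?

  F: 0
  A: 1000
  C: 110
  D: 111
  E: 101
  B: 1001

AABBFAFC

Read left to right; each codeword is recognised as soon as it completes (prefix code):
  1000→A | 1000→A | 1001→B | 1001→B | 0→F | 1000→A | 0→F | 110→C
Decoded message: AABBFAFC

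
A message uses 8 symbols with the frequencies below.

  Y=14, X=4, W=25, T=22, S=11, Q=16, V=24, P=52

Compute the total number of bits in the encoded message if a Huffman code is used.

Greedily combine the two least-frequent nodes:
merge X(4) and S(11): 15
merge Y(14) and 15: 29
merge Q(16) and T(22): 38
merge V(24) and W(25): 49
merge 29 and 38: 67
merge 49 and P(52): 101
merge 67 and 101: 168
Each symbol's bit-cost is frequency × depth; summing gives 467 bits (equivalently 15 + 29 + 38 + 49 + 67 + 101 + 168).

467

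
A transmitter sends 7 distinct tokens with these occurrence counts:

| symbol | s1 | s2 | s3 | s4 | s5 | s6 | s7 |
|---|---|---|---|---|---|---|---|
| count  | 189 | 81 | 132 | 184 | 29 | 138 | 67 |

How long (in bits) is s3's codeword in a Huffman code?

Huffman merges, smallest pair first:
combine s5(29), s7(67) → 96
combine s2(81), 96 → 177
combine s3(132), s6(138) → 270
combine 177, s4(184) → 361
combine s1(189), 270 → 459
combine 361, 459 → 820
The subtree containing s3 is merged 3 times, so code length = 3.

3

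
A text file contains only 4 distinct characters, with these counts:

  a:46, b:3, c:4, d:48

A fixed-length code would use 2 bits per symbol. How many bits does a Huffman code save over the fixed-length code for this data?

41

Fixed-length: 2 bits × 101 symbols = 202 bits.
Huffman merges:
combine b(3), c(4) → 7
combine 7, a(46) → 53
combine d(48), 53 → 101
Huffman total = 7 + 53 + 101 = 161 bits.
Saving = 202 − 161 = 41 bits.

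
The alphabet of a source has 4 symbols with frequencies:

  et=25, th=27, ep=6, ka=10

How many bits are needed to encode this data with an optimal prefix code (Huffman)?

125

Merge the two smallest weights repeatedly:
ep(6) + ka(10) → 16
16 + et(25) → 41
th(27) + 41 → 68
The encoded length is the sum of every internal node's weight: 16 + 41 + 68 = 125 bits.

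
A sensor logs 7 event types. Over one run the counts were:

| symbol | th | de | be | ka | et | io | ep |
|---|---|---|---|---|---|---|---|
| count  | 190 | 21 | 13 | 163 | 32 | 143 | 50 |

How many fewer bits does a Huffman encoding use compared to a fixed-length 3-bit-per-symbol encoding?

396

Fixed-length: 3 bits × 612 symbols = 1836 bits.
Huffman merges:
be(13) + de(21) → 34
et(32) + 34 → 66
ep(50) + 66 → 116
116 + io(143) → 259
ka(163) + th(190) → 353
259 + 353 → 612
Huffman total = 34 + 66 + 116 + 259 + 353 + 612 = 1440 bits.
Saving = 1836 − 1440 = 396 bits.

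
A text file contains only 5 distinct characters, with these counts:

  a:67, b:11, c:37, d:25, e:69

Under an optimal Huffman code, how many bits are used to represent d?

3

Build the tree from the bottom:
b(11) + d(25) → 36
36 + c(37) → 73
a(67) + e(69) → 136
73 + 136 → 209
The subtree containing d is merged 3 times, so code length = 3.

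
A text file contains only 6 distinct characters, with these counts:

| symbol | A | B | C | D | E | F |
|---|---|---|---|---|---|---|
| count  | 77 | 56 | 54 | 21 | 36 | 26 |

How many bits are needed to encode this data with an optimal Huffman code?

670

Build the Huffman tree bottom-up:
combine D(21), F(26) → 47
combine E(36), 47 → 83
combine C(54), B(56) → 110
combine A(77), 83 → 160
combine 110, 160 → 270
The encoded length is the sum of every internal node's weight: 47 + 83 + 110 + 160 + 270 = 670 bits.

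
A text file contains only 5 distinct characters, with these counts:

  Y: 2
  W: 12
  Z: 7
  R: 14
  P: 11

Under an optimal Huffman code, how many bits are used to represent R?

2

Repeatedly merge the two smallest:
Y(2) + Z(7) → 9
9 + P(11) → 20
W(12) + R(14) → 26
20 + 26 → 46
R's leaf is at depth 2, giving a 2-bit codeword.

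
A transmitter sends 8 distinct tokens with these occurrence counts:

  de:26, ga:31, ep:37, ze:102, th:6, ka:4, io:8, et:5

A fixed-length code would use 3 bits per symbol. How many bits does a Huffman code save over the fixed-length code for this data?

Fixed-length: 3 bits × 219 symbols = 657 bits.
Huffman merges:
ka(4) + et(5) → 9
th(6) + io(8) → 14
9 + 14 → 23
23 + de(26) → 49
ga(31) + ep(37) → 68
49 + 68 → 117
ze(102) + 117 → 219
Huffman total = 9 + 14 + 23 + 49 + 68 + 117 + 219 = 499 bits.
Saving = 657 − 499 = 158 bits.

158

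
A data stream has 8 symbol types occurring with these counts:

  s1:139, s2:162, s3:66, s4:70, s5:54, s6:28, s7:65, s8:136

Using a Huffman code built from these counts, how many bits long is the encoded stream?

Build the Huffman tree bottom-up:
combine s6(28), s5(54) → 82
combine s7(65), s3(66) → 131
combine s4(70), 82 → 152
combine 131, s8(136) → 267
combine s1(139), 152 → 291
combine s2(162), 267 → 429
combine 291, 429 → 720
Each symbol's bit-cost is frequency × depth; summing gives 2072 bits (equivalently 82 + 131 + 152 + 267 + 291 + 429 + 720).

2072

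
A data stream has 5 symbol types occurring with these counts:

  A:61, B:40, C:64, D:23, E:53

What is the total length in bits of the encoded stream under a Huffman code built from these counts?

Merge the two smallest weights repeatedly:
D(23) + B(40) → 63
E(53) + A(61) → 114
63 + C(64) → 127
114 + 127 → 241
The encoded length is the sum of every internal node's weight: 63 + 114 + 127 + 241 = 545 bits.

545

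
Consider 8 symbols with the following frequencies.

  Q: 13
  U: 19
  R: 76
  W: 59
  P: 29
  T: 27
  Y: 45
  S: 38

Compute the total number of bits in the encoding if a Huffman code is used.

871

Greedily combine the two least-frequent nodes:
Q(13) + U(19) → 32
T(27) + P(29) → 56
32 + S(38) → 70
Y(45) + 56 → 101
W(59) + 70 → 129
R(76) + 101 → 177
129 + 177 → 306
Each symbol's bit-cost is frequency × depth; summing gives 871 bits (equivalently 32 + 56 + 70 + 101 + 129 + 177 + 306).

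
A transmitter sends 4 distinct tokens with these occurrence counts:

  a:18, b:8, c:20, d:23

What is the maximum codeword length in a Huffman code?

Merge the two lowest-weight nodes at each step:
b(8) + a(18) → 26
c(20) + d(23) → 43
26 + 43 → 69
The rarest symbols sit at the bottom; the longest codeword is 2 bits.

2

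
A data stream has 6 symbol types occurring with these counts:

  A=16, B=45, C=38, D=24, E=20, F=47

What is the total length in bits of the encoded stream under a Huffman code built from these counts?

476

Greedily combine the two least-frequent nodes:
merge A(16) and E(20): 36
merge D(24) and 36: 60
merge C(38) and B(45): 83
merge F(47) and 60: 107
merge 83 and 107: 190
Each symbol's bit-cost is frequency × depth; summing gives 476 bits (equivalently 36 + 60 + 83 + 107 + 190).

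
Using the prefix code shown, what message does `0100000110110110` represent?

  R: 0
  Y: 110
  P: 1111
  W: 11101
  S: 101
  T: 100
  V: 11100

RTRRRYYY

Read left to right; each codeword is recognised as soon as it completes (prefix code):
  0→R | 100→T | 0→R | 0→R | 0→R | 110→Y | 110→Y | 110→Y
Decoded message: RTRRRYYY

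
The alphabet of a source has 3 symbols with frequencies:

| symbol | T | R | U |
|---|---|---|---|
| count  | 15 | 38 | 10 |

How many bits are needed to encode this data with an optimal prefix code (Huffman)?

88

Build the Huffman tree bottom-up:
merge U(10) and T(15): 25
merge 25 and R(38): 63
The encoded length is the sum of every internal node's weight: 25 + 63 = 88 bits.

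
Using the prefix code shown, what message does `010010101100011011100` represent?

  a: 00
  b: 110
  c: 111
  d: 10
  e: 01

eaddbabca

Read left to right; each codeword is recognised as soon as it completes (prefix code):
  01→e | 00→a | 10→d | 10→d | 110→b | 00→a | 110→b | 111→c | 00→a
Decoded message: eaddbabca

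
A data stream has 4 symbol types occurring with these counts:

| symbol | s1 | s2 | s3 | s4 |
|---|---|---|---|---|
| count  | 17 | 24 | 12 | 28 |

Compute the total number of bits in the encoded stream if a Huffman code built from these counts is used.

Merge the two smallest weights repeatedly:
combine s3(12), s1(17) → 29
combine s2(24), s4(28) → 52
combine 29, 52 → 81
Each symbol's bit-cost is frequency × depth; summing gives 162 bits (equivalently 29 + 52 + 81).

162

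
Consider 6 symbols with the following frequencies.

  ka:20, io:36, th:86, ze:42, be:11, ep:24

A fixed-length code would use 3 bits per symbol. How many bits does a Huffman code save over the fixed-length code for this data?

Fixed-length: 3 bits × 219 symbols = 657 bits.
Huffman merges:
merge be(11) and ka(20): 31
merge ep(24) and 31: 55
merge io(36) and ze(42): 78
merge 55 and 78: 133
merge th(86) and 133: 219
Huffman total = 31 + 55 + 78 + 133 + 219 = 516 bits.
Saving = 657 − 516 = 141 bits.

141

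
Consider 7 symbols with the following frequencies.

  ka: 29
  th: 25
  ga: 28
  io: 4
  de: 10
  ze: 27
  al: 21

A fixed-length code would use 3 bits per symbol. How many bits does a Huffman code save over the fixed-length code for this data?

Fixed-length: 3 bits × 144 symbols = 432 bits.
Huffman merges:
combine io(4), de(10) → 14
combine 14, al(21) → 35
combine th(25), ze(27) → 52
combine ga(28), ka(29) → 57
combine 35, 52 → 87
combine 57, 87 → 144
Huffman total = 14 + 35 + 52 + 57 + 87 + 144 = 389 bits.
Saving = 432 − 389 = 43 bits.

43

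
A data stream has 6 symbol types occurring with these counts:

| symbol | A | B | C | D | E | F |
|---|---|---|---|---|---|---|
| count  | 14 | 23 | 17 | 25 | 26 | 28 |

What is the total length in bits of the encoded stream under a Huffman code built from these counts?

345

Build the Huffman tree bottom-up:
merge A(14) and C(17): 31
merge B(23) and D(25): 48
merge E(26) and F(28): 54
merge 31 and 48: 79
merge 54 and 79: 133
Total encoded bits = sum of merged weights = 31 + 48 + 54 + 79 + 133 = 345.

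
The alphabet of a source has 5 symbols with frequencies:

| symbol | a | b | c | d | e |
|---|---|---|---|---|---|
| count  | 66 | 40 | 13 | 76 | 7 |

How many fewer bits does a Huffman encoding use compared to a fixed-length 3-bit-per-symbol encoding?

Fixed-length: 3 bits × 202 symbols = 606 bits.
Huffman merges:
combine e(7), c(13) → 20
combine 20, b(40) → 60
combine 60, a(66) → 126
combine d(76), 126 → 202
Huffman total = 20 + 60 + 126 + 202 = 408 bits.
Saving = 606 − 408 = 198 bits.

198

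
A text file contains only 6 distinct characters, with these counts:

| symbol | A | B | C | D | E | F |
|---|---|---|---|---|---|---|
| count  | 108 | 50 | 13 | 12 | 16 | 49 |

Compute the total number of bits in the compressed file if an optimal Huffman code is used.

Merge the two smallest weights repeatedly:
combine D(12), C(13) → 25
combine E(16), 25 → 41
combine 41, F(49) → 90
combine B(50), 90 → 140
combine A(108), 140 → 248
Each symbol's bit-cost is frequency × depth; summing gives 544 bits (equivalently 25 + 41 + 90 + 140 + 248).

544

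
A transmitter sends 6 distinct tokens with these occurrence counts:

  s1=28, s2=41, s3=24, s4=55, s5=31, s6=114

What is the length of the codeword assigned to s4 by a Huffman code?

3

Build the tree from the bottom:
combine s3(24), s1(28) → 52
combine s5(31), s2(41) → 72
combine 52, s4(55) → 107
combine 72, 107 → 179
combine s6(114), 179 → 293
The subtree containing s4 is merged 3 times, so code length = 3.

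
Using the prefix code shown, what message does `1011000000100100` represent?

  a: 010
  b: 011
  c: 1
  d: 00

cbdddcdcd

Read left to right; each codeword is recognised as soon as it completes (prefix code):
  1→c | 011→b | 00→d | 00→d | 00→d | 1→c | 00→d | 1→c | 00→d
Decoded message: cbdddcdcd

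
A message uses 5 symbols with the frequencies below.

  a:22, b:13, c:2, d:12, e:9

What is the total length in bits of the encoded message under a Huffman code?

Merge the two smallest weights repeatedly:
merge c(2) and e(9): 11
merge 11 and d(12): 23
merge b(13) and a(22): 35
merge 23 and 35: 58
Total encoded bits = sum of merged weights = 11 + 23 + 35 + 58 = 127.

127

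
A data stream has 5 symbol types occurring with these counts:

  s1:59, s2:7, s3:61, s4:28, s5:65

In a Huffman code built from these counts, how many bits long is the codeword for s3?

2

Build the tree from the bottom:
s2(7) + s4(28) → 35
35 + s1(59) → 94
s3(61) + s5(65) → 126
94 + 126 → 220
s3's leaf is at depth 2, giving a 2-bit codeword.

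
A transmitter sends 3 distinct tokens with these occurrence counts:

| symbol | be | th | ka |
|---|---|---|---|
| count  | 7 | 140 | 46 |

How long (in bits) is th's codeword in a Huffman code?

Huffman merges, smallest pair first:
combine be(7), ka(46) → 53
combine 53, th(140) → 193
th is merged only at the final step, so code length = 1.

1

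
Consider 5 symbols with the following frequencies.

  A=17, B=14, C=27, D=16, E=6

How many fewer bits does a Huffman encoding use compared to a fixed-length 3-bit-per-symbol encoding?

Fixed-length: 3 bits × 80 symbols = 240 bits.
Huffman merges:
merge E(6) and B(14): 20
merge D(16) and A(17): 33
merge 20 and C(27): 47
merge 33 and 47: 80
Huffman total = 20 + 33 + 47 + 80 = 180 bits.
Saving = 240 − 180 = 60 bits.

60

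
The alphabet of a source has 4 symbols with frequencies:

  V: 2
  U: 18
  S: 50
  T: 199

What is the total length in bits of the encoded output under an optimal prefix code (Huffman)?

359

Merge the two smallest weights repeatedly:
merge V(2) and U(18): 20
merge 20 and S(50): 70
merge 70 and T(199): 269
Each symbol's bit-cost is frequency × depth; summing gives 359 bits (equivalently 20 + 70 + 269).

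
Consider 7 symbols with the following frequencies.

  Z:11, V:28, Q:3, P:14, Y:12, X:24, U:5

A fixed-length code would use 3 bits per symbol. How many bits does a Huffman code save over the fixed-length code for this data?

Fixed-length: 3 bits × 97 symbols = 291 bits.
Huffman merges:
merge Q(3) and U(5): 8
merge 8 and Z(11): 19
merge Y(12) and P(14): 26
merge 19 and X(24): 43
merge 26 and V(28): 54
merge 43 and 54: 97
Huffman total = 8 + 19 + 26 + 43 + 54 + 97 = 247 bits.
Saving = 291 − 247 = 44 bits.

44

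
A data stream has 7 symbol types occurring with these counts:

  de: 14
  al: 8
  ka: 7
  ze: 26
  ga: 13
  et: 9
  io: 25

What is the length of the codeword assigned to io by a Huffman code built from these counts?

Huffman merges, smallest pair first:
combine ka(7), al(8) → 15
combine et(9), ga(13) → 22
combine de(14), 15 → 29
combine 22, io(25) → 47
combine ze(26), 29 → 55
combine 47, 55 → 102
io's leaf is at depth 2, giving a 2-bit codeword.

2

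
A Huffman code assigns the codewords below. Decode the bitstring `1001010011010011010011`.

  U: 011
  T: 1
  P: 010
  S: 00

Read left to right; each codeword is recognised as soon as it completes (prefix code):
  1→T | 00→S | 1→T | 010→P | 011→U | 010→P | 011→U | 010→P | 011→U
Decoded message: TSTPUPUPU

TSTPUPUPU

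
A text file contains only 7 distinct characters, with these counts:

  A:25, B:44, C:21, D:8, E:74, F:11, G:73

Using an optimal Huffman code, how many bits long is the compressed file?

Greedily combine the two least-frequent nodes:
combine D(8), F(11) → 19
combine 19, C(21) → 40
combine A(25), 40 → 65
combine B(44), 65 → 109
combine G(73), E(74) → 147
combine 109, 147 → 256
Each symbol's bit-cost is frequency × depth; summing gives 636 bits (equivalently 19 + 40 + 65 + 109 + 147 + 256).

636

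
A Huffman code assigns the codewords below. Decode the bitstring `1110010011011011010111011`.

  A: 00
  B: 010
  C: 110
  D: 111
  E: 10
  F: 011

DAEFFFBDF

Read left to right; each codeword is recognised as soon as it completes (prefix code):
  111→D | 00→A | 10→E | 011→F | 011→F | 011→F | 010→B | 111→D | 011→F
Decoded message: DAEFFFBDF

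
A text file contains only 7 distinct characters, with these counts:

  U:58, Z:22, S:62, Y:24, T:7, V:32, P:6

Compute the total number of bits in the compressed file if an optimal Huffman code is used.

526

Build the Huffman tree bottom-up:
merge P(6) and T(7): 13
merge 13 and Z(22): 35
merge Y(24) and V(32): 56
merge 35 and 56: 91
merge U(58) and S(62): 120
merge 91 and 120: 211
Total encoded bits = sum of merged weights = 13 + 35 + 56 + 91 + 120 + 211 = 526.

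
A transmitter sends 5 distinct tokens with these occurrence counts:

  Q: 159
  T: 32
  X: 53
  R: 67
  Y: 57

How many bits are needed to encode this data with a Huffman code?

Merge the two smallest weights repeatedly:
T(32) + X(53) → 85
Y(57) + R(67) → 124
85 + 124 → 209
Q(159) + 209 → 368
Each symbol's bit-cost is frequency × depth; summing gives 786 bits (equivalently 85 + 124 + 209 + 368).

786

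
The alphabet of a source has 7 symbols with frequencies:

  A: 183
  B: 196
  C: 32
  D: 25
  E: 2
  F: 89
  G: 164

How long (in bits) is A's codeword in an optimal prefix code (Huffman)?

2

Repeatedly merge the two smallest:
merge E(2) and D(25): 27
merge 27 and C(32): 59
merge 59 and F(89): 148
merge 148 and G(164): 312
merge A(183) and B(196): 379
merge 312 and 379: 691
A's leaf is at depth 2, giving a 2-bit codeword.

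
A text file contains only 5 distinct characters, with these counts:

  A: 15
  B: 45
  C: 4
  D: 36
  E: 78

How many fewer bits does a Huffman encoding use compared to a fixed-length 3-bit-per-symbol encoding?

182

Fixed-length: 3 bits × 178 symbols = 534 bits.
Huffman merges:
merge C(4) and A(15): 19
merge 19 and D(36): 55
merge B(45) and 55: 100
merge E(78) and 100: 178
Huffman total = 19 + 55 + 100 + 178 = 352 bits.
Saving = 534 − 352 = 182 bits.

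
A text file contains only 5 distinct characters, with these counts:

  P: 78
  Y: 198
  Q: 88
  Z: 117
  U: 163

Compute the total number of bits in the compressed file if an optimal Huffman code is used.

Merge the two smallest weights repeatedly:
merge P(78) and Q(88): 166
merge Z(117) and U(163): 280
merge 166 and Y(198): 364
merge 280 and 364: 644
The encoded length is the sum of every internal node's weight: 166 + 280 + 364 + 644 = 1454 bits.

1454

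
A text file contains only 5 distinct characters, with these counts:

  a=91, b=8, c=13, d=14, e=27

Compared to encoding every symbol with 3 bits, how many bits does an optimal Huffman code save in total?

188

Fixed-length: 3 bits × 153 symbols = 459 bits.
Huffman merges:
combine b(8), c(13) → 21
combine d(14), 21 → 35
combine e(27), 35 → 62
combine 62, a(91) → 153
Huffman total = 21 + 35 + 62 + 153 = 271 bits.
Saving = 459 − 271 = 188 bits.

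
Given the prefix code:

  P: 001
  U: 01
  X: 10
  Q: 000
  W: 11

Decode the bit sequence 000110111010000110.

Read left to right; each codeword is recognised as soon as it completes (prefix code):
  000→Q | 11→W | 01→U | 11→W | 01→U | 000→Q | 01→U | 10→X
Decoded message: QWUWUQUX

QWUWUQUX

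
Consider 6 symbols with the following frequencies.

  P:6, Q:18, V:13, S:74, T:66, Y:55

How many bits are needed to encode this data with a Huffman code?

520

Greedily combine the two least-frequent nodes:
merge P(6) and V(13): 19
merge Q(18) and 19: 37
merge 37 and Y(55): 92
merge T(66) and S(74): 140
merge 92 and 140: 232
Total encoded bits = sum of merged weights = 19 + 37 + 92 + 140 + 232 = 520.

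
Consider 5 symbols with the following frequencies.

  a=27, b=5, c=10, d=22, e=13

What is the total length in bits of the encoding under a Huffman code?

169

Build the Huffman tree bottom-up:
b(5) + c(10) → 15
e(13) + 15 → 28
d(22) + a(27) → 49
28 + 49 → 77
The encoded length is the sum of every internal node's weight: 15 + 28 + 49 + 77 = 169 bits.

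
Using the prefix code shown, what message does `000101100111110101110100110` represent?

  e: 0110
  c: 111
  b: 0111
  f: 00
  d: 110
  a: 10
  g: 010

fgdbdacge

Read left to right; each codeword is recognised as soon as it completes (prefix code):
  00→f | 010→g | 110→d | 0111→b | 110→d | 10→a | 111→c | 010→g | 0110→e
Decoded message: fgdbdacge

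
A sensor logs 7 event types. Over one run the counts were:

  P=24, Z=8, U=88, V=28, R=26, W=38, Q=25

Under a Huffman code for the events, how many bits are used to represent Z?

4

Build the tree from the bottom:
merge Z(8) and P(24): 32
merge Q(25) and R(26): 51
merge V(28) and 32: 60
merge W(38) and 51: 89
merge 60 and U(88): 148
merge 89 and 148: 237
Z sits 4 levels below the root, so its codeword is 4 bits.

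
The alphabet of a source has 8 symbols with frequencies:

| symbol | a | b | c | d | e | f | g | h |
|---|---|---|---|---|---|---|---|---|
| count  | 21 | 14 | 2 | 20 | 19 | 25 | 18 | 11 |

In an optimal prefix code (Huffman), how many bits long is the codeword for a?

Build the tree from the bottom:
combine c(2), h(11) → 13
combine 13, b(14) → 27
combine g(18), e(19) → 37
combine d(20), a(21) → 41
combine f(25), 27 → 52
combine 37, 41 → 78
combine 52, 78 → 130
a sits 3 levels below the root, so its codeword is 3 bits.

3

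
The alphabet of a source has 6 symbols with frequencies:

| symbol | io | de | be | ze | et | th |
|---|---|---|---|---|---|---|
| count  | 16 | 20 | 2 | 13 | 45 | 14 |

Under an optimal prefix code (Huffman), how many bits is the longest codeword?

4

Merge the two lowest-weight nodes at each step:
combine be(2), ze(13) → 15
combine th(14), 15 → 29
combine io(16), de(20) → 36
combine 29, 36 → 65
combine et(45), 65 → 110
Maximum depth reached is 4.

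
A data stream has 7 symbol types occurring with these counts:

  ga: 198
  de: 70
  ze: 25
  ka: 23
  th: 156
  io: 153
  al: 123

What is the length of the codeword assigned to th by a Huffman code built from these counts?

2

Build the tree from the bottom:
combine ka(23), ze(25) → 48
combine 48, de(70) → 118
combine 118, al(123) → 241
combine io(153), th(156) → 309
combine ga(198), 241 → 439
combine 309, 439 → 748
th sits 2 levels below the root, so its codeword is 2 bits.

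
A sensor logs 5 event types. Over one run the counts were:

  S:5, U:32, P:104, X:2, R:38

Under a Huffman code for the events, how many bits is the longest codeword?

Merge the two lowest-weight nodes at each step:
combine X(2), S(5) → 7
combine 7, U(32) → 39
combine R(38), 39 → 77
combine 77, P(104) → 181
The rarest symbols sit at the bottom; the longest codeword is 4 bits.

4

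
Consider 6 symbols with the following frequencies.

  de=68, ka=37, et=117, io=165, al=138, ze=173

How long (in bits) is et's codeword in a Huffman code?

Build the tree from the bottom:
combine ka(37), de(68) → 105
combine 105, et(117) → 222
combine al(138), io(165) → 303
combine ze(173), 222 → 395
combine 303, 395 → 698
et's leaf is at depth 3, giving a 3-bit codeword.

3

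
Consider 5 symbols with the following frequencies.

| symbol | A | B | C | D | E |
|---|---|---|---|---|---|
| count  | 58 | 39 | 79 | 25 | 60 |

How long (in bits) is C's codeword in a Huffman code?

Build the tree from the bottom:
combine D(25), B(39) → 64
combine A(58), E(60) → 118
combine 64, C(79) → 143
combine 118, 143 → 261
C's leaf is at depth 2, giving a 2-bit codeword.

2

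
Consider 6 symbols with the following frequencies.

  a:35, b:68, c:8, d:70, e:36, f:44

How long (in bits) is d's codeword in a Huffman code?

Huffman merges, smallest pair first:
combine c(8), a(35) → 43
combine e(36), 43 → 79
combine f(44), b(68) → 112
combine d(70), 79 → 149
combine 112, 149 → 261
d's leaf is at depth 2, giving a 2-bit codeword.

2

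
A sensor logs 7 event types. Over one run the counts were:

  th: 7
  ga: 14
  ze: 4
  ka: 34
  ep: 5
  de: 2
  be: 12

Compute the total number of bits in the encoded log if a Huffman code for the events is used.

183

Greedily combine the two least-frequent nodes:
combine de(2), ze(4) → 6
combine ep(5), 6 → 11
combine th(7), 11 → 18
combine be(12), ga(14) → 26
combine 18, 26 → 44
combine ka(34), 44 → 78
Total encoded bits = sum of merged weights = 6 + 11 + 18 + 26 + 44 + 78 = 183.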